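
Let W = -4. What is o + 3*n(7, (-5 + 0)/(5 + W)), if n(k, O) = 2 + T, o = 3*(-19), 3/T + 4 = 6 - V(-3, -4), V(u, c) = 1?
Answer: -42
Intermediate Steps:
T = 3 (T = 3/(-4 + (6 - 1*1)) = 3/(-4 + (6 - 1)) = 3/(-4 + 5) = 3/1 = 3*1 = 3)
o = -57
n(k, O) = 5 (n(k, O) = 2 + 3 = 5)
o + 3*n(7, (-5 + 0)/(5 + W)) = -57 + 3*5 = -57 + 15 = -42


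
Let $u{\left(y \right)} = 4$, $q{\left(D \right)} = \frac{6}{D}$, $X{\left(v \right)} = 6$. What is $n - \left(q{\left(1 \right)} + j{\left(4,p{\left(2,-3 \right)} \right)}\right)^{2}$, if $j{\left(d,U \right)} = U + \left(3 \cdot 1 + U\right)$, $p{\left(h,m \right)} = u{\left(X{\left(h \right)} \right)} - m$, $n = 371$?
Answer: $-158$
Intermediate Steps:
$p{\left(h,m \right)} = 4 - m$
$j{\left(d,U \right)} = 3 + 2 U$ ($j{\left(d,U \right)} = U + \left(3 + U\right) = 3 + 2 U$)
$n - \left(q{\left(1 \right)} + j{\left(4,p{\left(2,-3 \right)} \right)}\right)^{2} = 371 - \left(\frac{6}{1} + \left(3 + 2 \left(4 - -3\right)\right)\right)^{2} = 371 - \left(6 \cdot 1 + \left(3 + 2 \left(4 + 3\right)\right)\right)^{2} = 371 - \left(6 + \left(3 + 2 \cdot 7\right)\right)^{2} = 371 - \left(6 + \left(3 + 14\right)\right)^{2} = 371 - \left(6 + 17\right)^{2} = 371 - 23^{2} = 371 - 529 = -158$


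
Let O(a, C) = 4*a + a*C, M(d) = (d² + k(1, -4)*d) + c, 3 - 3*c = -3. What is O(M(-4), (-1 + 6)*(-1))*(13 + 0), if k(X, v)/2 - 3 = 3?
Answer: 390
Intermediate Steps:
c = 2 (c = 1 - ⅓*(-3) = 1 + 1 = 2)
k(X, v) = 12 (k(X, v) = 6 + 2*3 = 6 + 6 = 12)
M(d) = 2 + d² + 12*d (M(d) = (d² + 12*d) + 2 = 2 + d² + 12*d)
O(a, C) = 4*a + C*a
O(M(-4), (-1 + 6)*(-1))*(13 + 0) = ((2 + (-4)² + 12*(-4))*(4 + (-1 + 6)*(-1)))*(13 + 0) = ((2 + 16 - 48)*(4 + 5*(-1)))*13 = -30*(4 - 5)*13 = -30*(-1)*13 = 30*13 = 390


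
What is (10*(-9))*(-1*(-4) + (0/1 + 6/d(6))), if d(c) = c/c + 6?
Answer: -3060/7 ≈ -437.14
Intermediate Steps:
d(c) = 7 (d(c) = 1 + 6 = 7)
(10*(-9))*(-1*(-4) + (0/1 + 6/d(6))) = (10*(-9))*(-1*(-4) + (0/1 + 6/7)) = -90*(4 + (0*1 + 6*(1/7))) = -90*(4 + (0 + 6/7)) = -90*(4 + 6/7) = -90*34/7 = -3060/7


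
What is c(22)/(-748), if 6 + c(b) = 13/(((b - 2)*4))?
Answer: 467/59840 ≈ 0.0078041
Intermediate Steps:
c(b) = -6 + 13/(-8 + 4*b) (c(b) = -6 + 13/(((b - 2)*4)) = -6 + 13/(((-2 + b)*4)) = -6 + 13/(-8 + 4*b))
c(22)/(-748) = ((61 - 24*22)/(4*(-2 + 22)))/(-748) = ((¼)*(61 - 528)/20)*(-1/748) = ((¼)*(1/20)*(-467))*(-1/748) = -467/80*(-1/748) = 467/59840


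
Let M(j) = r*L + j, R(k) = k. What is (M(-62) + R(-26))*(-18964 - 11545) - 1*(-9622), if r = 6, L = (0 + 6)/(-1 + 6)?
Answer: 12373746/5 ≈ 2.4747e+6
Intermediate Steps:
L = 6/5 ≈ 1.2000
M(j) = 36/5 + j (M(j) = 6*(6/5) + j = 36/5 + j)
(M(-62) + R(-26))*(-18964 - 11545) - 1*(-9622) = ((36/5 - 62) - 26)*(-18964 - 11545) - 1*(-9622) = (-274/5 - 26)*(-30509) + 9622 = -404/5*(-30509) + 9622 = 12325636/5 + 9622 = 12373746/5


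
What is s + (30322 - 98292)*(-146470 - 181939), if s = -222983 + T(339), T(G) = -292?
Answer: 22321736455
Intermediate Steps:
s = -223275 (s = -222983 - 292 = -223275)
s + (30322 - 98292)*(-146470 - 181939) = -223275 + (30322 - 98292)*(-146470 - 181939) = -223275 - 67970*(-328409) = -223275 + 22321959730 = 22321736455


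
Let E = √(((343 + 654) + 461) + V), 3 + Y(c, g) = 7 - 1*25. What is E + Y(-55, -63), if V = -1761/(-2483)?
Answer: -21 + 5*√359734557/2483 ≈ 17.193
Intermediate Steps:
Y(c, g) = -21 (Y(c, g) = -3 + (7 - 1*25) = -3 + (7 - 25) = -3 - 18 = -21)
V = 1761/2483 (V = -1761*(-1/2483) = 1761/2483 ≈ 0.70922)
E = 5*√359734557/2483 (E = √(((343 + 654) + 461) + 1761/2483) = √((997 + 461) + 1761/2483) = √(1458 + 1761/2483) = √(3621975/2483) = 5*√359734557/2483 ≈ 38.193)
E + Y(-55, -63) = 5*√359734557/2483 - 21 = -21 + 5*√359734557/2483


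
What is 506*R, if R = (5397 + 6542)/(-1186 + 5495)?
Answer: 6041134/4309 ≈ 1402.0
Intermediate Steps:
R = 11939/4309 ≈ 2.7707
506*R = 506*(11939/4309) = 6041134/4309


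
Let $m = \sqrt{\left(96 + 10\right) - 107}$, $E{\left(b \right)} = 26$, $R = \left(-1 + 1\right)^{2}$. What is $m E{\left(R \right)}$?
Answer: $26 i \approx 26.0 i$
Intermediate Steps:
$R = 0$ ($R = 0^{2} = 0$)
$m = i$ ($m = \sqrt{106 - 107} = \sqrt{-1} = i \approx 1.0 i$)
$m E{\left(R \right)} = i 26 = 26 i$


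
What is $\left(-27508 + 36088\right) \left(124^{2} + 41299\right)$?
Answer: $486271500$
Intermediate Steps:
$\left(-27508 + 36088\right) \left(124^{2} + 41299\right) = 8580 \left(15376 + 41299\right) = 8580 \cdot 56675 = 486271500$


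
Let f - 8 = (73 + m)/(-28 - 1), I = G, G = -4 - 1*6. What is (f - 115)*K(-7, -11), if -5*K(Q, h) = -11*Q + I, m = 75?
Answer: 217817/145 ≈ 1502.2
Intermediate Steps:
G = -10 (G = -4 - 6 = -10)
I = -10
f = 84/29 (f = 8 + (73 + 75)/(-28 - 1) = 8 + 148/(-29) = 8 + 148*(-1/29) = 8 - 148/29 = 84/29 ≈ 2.8966)
K(Q, h) = 2 + 11*Q/5 (K(Q, h) = -(-11*Q - 10)/5 = -(-10 - 11*Q)/5 = 2 + 11*Q/5)
(f - 115)*K(-7, -11) = (84/29 - 115)*(2 + (11/5)*(-7)) = -3251*(2 - 77/5)/29 = -3251/29*(-67/5) = 217817/145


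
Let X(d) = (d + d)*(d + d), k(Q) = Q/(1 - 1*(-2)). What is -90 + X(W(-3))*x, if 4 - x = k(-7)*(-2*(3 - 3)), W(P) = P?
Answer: 54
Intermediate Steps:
k(Q) = Q/3 (k(Q) = Q/(1 + 2) = Q/3)
x = 4 (x = 4 - (⅓)*(-7)*(-2*(3 - 3)) = 4 - (-7)*(-2*0)/3 = 4 - (-7)*0/3 = 4 - 1*0 = 4 + 0 = 4)
X(d) = 4*d² (X(d) = (2*d)*(2*d) = 4*d²)
-90 + X(W(-3))*x = -90 + (4*(-3)²)*4 = -90 + (4*9)*4 = -90 + 36*4 = -90 + 144 = 54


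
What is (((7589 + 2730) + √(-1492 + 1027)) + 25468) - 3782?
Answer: 32005 + I*√465 ≈ 32005.0 + 21.564*I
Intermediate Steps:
(((7589 + 2730) + √(-1492 + 1027)) + 25468) - 3782 = ((10319 + √(-465)) + 25468) - 3782 = ((10319 + I*√465) + 25468) - 3782 = (35787 + I*√465) - 3782 = 32005 + I*√465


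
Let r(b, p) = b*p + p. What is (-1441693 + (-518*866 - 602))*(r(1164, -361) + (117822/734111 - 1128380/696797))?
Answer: 406787214999267019606583/511526342467 ≈ 7.9524e+11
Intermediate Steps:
r(b, p) = p + b*p
(-1441693 + (-518*866 - 602))*(r(1164, -361) + (117822/734111 - 1128380/696797)) = (-1441693 + (-518*866 - 602))*(-361*(1 + 1164) + (117822/734111 - 1128380/696797)) = (-1441693 + (-448588 - 602))*(-361*1165 + (117822*(1/734111) - 1128380*1/696797)) = (-1441693 - 449190)*(-420565 + (117822/734111 - 1128380/696797)) = -1890883*(-420565 - 746258154046/511526342467) = -1890883*(-215130822477787901/511526342467) = 406787214999267019606583/511526342467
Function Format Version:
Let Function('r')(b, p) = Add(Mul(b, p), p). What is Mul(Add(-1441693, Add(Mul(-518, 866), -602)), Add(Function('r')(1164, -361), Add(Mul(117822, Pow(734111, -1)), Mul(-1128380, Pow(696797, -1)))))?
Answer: Rational(406787214999267019606583, 511526342467) ≈ 7.9524e+11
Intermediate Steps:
Function('r')(b, p) = Add(p, Mul(b, p))
Mul(Add(-1441693, Add(Mul(-518, 866), -602)), Add(Function('r')(1164, -361), Add(Mul(117822, Pow(734111, -1)), Mul(-1128380, Pow(696797, -1))))) = Mul(Add(-1441693, Add(Mul(-518, 866), -602)), Add(Mul(-361, Add(1, 1164)), Add(Mul(117822, Pow(734111, -1)), Mul(-1128380, Pow(696797, -1))))) = Mul(Add(-1441693, Add(-448588, -602)), Add(Mul(-361, 1165), Add(Mul(117822, Rational(1, 734111)), Mul(-1128380, Rational(1, 696797))))) = Mul(Add(-1441693, -449190), Add(-420565, Add(Rational(117822, 734111), Rational(-1128380, 696797)))) = Mul(-1890883, Add(-420565, Rational(-746258154046, 511526342467))) = Mul(-1890883, Rational(-215130822477787901, 511526342467)) = Rational(406787214999267019606583, 511526342467)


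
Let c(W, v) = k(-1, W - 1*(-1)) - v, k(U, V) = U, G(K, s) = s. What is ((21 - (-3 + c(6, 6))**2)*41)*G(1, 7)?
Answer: -22673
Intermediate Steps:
c(W, v) = -1 - v
((21 - (-3 + c(6, 6))**2)*41)*G(1, 7) = ((21 - (-3 + (-1 - 1*6))**2)*41)*7 = ((21 - (-3 + (-1 - 6))**2)*41)*7 = ((21 - (-3 - 7)**2)*41)*7 = ((21 - 1*(-10)**2)*41)*7 = ((21 - 1*100)*41)*7 = ((21 - 100)*41)*7 = -79*41*7 = -3239*7 = -22673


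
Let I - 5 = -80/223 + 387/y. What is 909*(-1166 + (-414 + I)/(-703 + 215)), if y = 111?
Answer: -1066151591451/1006622 ≈ -1.0591e+6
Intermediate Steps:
I = 67062/8251 (I = 5 + (-80/223 + 387/111) = 5 + (-80*1/223 + 387*(1/111)) = 5 + (-80/223 + 129/37) = 5 + 25807/8251 = 67062/8251 ≈ 8.1277)
909*(-1166 + (-414 + I)/(-703 + 215)) = 909*(-1166 + (-414 + 67062/8251)/(-703 + 215)) = 909*(-1166 - 3348852/8251/(-488)) = 909*(-1166 - 3348852/8251*(-1/488)) = 909*(-1166 + 837213/1006622) = 909*(-1172884039/1006622) = -1066151591451/1006622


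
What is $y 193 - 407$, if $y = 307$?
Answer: $58844$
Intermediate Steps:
$y 193 - 407 = 307 \cdot 193 - 407 = 59251 - 407 = 58844$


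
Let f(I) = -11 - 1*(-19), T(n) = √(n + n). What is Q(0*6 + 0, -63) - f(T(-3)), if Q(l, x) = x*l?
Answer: -8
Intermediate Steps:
Q(l, x) = l*x
T(n) = √2*√n (T(n) = √(2*n) = √2*√n)
f(I) = 8 (f(I) = -11 + 19 = 8)
Q(0*6 + 0, -63) - f(T(-3)) = (0*6 + 0)*(-63) - 1*8 = (0 + 0)*(-63) - 8 = 0*(-63) - 8 = 0 - 8 = -8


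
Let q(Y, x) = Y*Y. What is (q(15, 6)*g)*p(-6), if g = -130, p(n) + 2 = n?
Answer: 234000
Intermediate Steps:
q(Y, x) = Y²
p(n) = -2 + n
(q(15, 6)*g)*p(-6) = (15²*(-130))*(-2 - 6) = (225*(-130))*(-8) = -29250*(-8) = 234000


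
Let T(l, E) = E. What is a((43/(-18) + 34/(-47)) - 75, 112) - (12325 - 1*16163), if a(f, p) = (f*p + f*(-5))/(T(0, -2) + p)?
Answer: 350093399/93060 ≈ 3762.0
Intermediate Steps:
a(f, p) = (-5*f + f*p)/(-2 + p) (a(f, p) = (f*p + f*(-5))/(-2 + p) = (f*p - 5*f)/(-2 + p) = (-5*f + f*p)/(-2 + p))
a((43/(-18) + 34/(-47)) - 75, 112) - (12325 - 1*16163) = ((43/(-18) + 34/(-47)) - 75)*(-5 + 112)/(-2 + 112) - (12325 - 1*16163) = ((43*(-1/18) + 34*(-1/47)) - 75)*107/110 - (12325 - 16163) = ((-43/18 - 34/47) - 75)*(1/110)*107 - 1*(-3838) = (-2633/846 - 75)*(1/110)*107 + 3838 = -66083/846*1/110*107 + 3838 = -7070881/93060 + 3838 = 350093399/93060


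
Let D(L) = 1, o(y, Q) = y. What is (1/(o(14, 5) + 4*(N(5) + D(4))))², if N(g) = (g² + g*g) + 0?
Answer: 1/47524 ≈ 2.1042e-5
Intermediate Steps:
N(g) = 2*g² (N(g) = (g² + g²) + 0 = 2*g² + 0 = 2*g²)
(1/(o(14, 5) + 4*(N(5) + D(4))))² = (1/(14 + 4*(2*5² + 1)))² = (1/(14 + 4*(2*25 + 1)))² = (1/(14 + 4*(50 + 1)))² = (1/(14 + 4*51))² = (1/(14 + 204))² = (1/218)² = 1/47524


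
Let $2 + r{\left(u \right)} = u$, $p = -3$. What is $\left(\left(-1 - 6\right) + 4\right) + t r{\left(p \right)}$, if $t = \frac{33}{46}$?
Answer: $- \frac{303}{46} \approx -6.587$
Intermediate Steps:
$r{\left(u \right)} = -2 + u$
$t = \frac{33}{46}$ ($t = 33 \cdot \frac{1}{46} = \frac{33}{46} \approx 0.71739$)
$\left(\left(-1 - 6\right) + 4\right) + t r{\left(p \right)} = \left(\left(-1 - 6\right) + 4\right) + \frac{33 \left(-2 - 3\right)}{46} = \left(-7 + 4\right) + \frac{33}{46} \left(-5\right) = -3 - \frac{165}{46} = - \frac{303}{46}$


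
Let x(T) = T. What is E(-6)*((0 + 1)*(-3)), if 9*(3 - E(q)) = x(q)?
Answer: -11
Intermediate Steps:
E(q) = 3 - q/9
E(-6)*((0 + 1)*(-3)) = (3 - ⅑*(-6))*((0 + 1)*(-3)) = (3 + ⅔)*(1*(-3)) = (11/3)*(-3) = -11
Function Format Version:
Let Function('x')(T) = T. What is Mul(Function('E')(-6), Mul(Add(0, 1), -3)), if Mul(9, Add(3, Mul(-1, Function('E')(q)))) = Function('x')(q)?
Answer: -11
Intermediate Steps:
Function('E')(q) = Add(3, Mul(Rational(-1, 9), q))
Mul(Function('E')(-6), Mul(Add(0, 1), -3)) = Mul(Add(3, Mul(Rational(-1, 9), -6)), Mul(Add(0, 1), -3)) = Mul(Add(3, Rational(2, 3)), Mul(1, -3)) = Mul(Rational(11, 3), -3) = -11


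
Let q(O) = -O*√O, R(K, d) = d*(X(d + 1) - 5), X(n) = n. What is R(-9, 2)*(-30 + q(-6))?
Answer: 120 - 24*I*√6 ≈ 120.0 - 58.788*I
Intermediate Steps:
R(K, d) = d*(-4 + d) (R(K, d) = d*((d + 1) - 5) = d*((1 + d) - 5) = d*(-4 + d))
q(O) = -O^(3/2)
R(-9, 2)*(-30 + q(-6)) = (2*(-4 + 2))*(-30 - (-6)^(3/2)) = (2*(-2))*(-30 - (-6)*I*√6) = -4*(-30 + 6*I*√6) = 120 - 24*I*√6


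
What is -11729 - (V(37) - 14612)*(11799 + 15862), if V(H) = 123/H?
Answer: 14950917408/37 ≈ 4.0408e+8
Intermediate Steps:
-11729 - (V(37) - 14612)*(11799 + 15862) = -11729 - (123/37 - 14612)*(11799 + 15862) = -11729 - (123*(1/37) - 14612)*27661 = -11729 - (123/37 - 14612)*27661 = -11729 - (-540521)*27661/37 = -11729 - 1*(-14951351381/37) = -11729 + 14951351381/37 = 14950917408/37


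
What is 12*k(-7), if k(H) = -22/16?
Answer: -33/2 ≈ -16.500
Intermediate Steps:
k(H) = -11/8 (k(H) = -22*1/16 = -11/8)
12*k(-7) = 12*(-11/8) = -33/2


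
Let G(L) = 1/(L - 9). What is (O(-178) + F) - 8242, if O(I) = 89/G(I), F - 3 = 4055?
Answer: -20827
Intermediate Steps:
F = 4058 (F = 3 + 4055 = 4058)
G(L) = 1/(-9 + L)
O(I) = -801 + 89*I (O(I) = 89/(1/(-9 + I)) = 89*(-9 + I) = -801 + 89*I)
(O(-178) + F) - 8242 = ((-801 + 89*(-178)) + 4058) - 8242 = ((-801 - 15842) + 4058) - 8242 = (-16643 + 4058) - 8242 = -12585 - 8242 = -20827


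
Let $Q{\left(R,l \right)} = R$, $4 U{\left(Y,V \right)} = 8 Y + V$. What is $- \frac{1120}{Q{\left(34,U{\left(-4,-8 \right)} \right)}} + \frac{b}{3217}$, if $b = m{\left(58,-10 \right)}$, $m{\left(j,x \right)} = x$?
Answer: $- \frac{1801690}{54689} \approx -32.944$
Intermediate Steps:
$b = -10$
$U{\left(Y,V \right)} = 2 Y + \frac{V}{4}$ ($U{\left(Y,V \right)} = \frac{8 Y + V}{4} = \frac{V + 8 Y}{4} = 2 Y + \frac{V}{4}$)
$- \frac{1120}{Q{\left(34,U{\left(-4,-8 \right)} \right)}} + \frac{b}{3217} = - \frac{1120}{34} - \frac{10}{3217} = \left(-1120\right) \frac{1}{34} - \frac{10}{3217} = - \frac{560}{17} - \frac{10}{3217} = - \frac{1801690}{54689}$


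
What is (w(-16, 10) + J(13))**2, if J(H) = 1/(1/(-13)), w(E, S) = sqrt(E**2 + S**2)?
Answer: 525 - 52*sqrt(89) ≈ 34.433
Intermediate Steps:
J(H) = -13 (J(H) = 1/(-1/13) = -13)
(w(-16, 10) + J(13))**2 = (sqrt((-16)**2 + 10**2) - 13)**2 = (sqrt(256 + 100) - 13)**2 = (sqrt(356) - 13)**2 = (2*sqrt(89) - 13)**2 = (-13 + 2*sqrt(89))**2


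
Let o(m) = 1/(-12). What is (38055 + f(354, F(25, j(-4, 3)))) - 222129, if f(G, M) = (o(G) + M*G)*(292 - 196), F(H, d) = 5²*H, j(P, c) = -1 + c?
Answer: 21055918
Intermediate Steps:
o(m) = -1/12
F(H, d) = 25*H
f(G, M) = -8 + 96*G*M (f(G, M) = (-1/12 + M*G)*(292 - 196) = (-1/12 + G*M)*96 = -8 + 96*G*M)
(38055 + f(354, F(25, j(-4, 3)))) - 222129 = (38055 + (-8 + 96*354*(25*25))) - 222129 = (38055 + (-8 + 96*354*625)) - 222129 = (38055 + (-8 + 21240000)) - 222129 = (38055 + 21239992) - 222129 = 21278047 - 222129 = 21055918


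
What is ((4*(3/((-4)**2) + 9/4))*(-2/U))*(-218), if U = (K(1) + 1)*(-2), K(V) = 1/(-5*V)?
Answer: -21255/8 ≈ -2656.9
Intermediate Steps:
K(V) = -1/(5*V)
U = -8/5 (U = (-1/5/1 + 1)*(-2) = (-1/5*1 + 1)*(-2) = (-1/5 + 1)*(-2) = (4/5)*(-2) = -8/5 ≈ -1.6000)
((4*(3/((-4)**2) + 9/4))*(-2/U))*(-218) = ((4*(3/((-4)**2) + 9/4))*(-2/(-8/5)))*(-218) = ((4*(3/16 + 9*(1/4)))*(-2*(-5/8)))*(-218) = ((4*(3*(1/16) + 9/4))*(5/4))*(-218) = ((4*(3/16 + 9/4))*(5/4))*(-218) = ((4*(39/16))*(5/4))*(-218) = ((39/4)*(5/4))*(-218) = (195/16)*(-218) = -21255/8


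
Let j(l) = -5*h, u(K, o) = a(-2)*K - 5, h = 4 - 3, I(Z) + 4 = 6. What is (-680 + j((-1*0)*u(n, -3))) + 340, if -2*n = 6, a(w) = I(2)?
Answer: -345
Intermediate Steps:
I(Z) = 2 (I(Z) = -4 + 6 = 2)
a(w) = 2
n = -3 (n = -1/2*6 = -3)
h = 1
u(K, o) = -5 + 2*K (u(K, o) = 2*K - 5 = -5 + 2*K)
j(l) = -5 (j(l) = -5*1 = -5)
(-680 + j((-1*0)*u(n, -3))) + 340 = (-680 - 5) + 340 = -685 + 340 = -345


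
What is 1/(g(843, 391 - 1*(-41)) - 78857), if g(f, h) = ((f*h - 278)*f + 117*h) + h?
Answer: 1/306738133 ≈ 3.2601e-9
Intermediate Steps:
g(f, h) = 118*h + f*(-278 + f*h) (g(f, h) = ((-278 + f*h)*f + 117*h) + h = (f*(-278 + f*h) + 117*h) + h = (117*h + f*(-278 + f*h)) + h = 118*h + f*(-278 + f*h))
1/(g(843, 391 - 1*(-41)) - 78857) = 1/((-278*843 + 118*(391 - 1*(-41)) + (391 - 1*(-41))*843**2) - 78857) = 1/((-234354 + 118*(391 + 41) + (391 + 41)*710649) - 78857) = 1/((-234354 + 118*432 + 432*710649) - 78857) = 1/((-234354 + 50976 + 307000368) - 78857) = 1/(306816990 - 78857) = 1/306738133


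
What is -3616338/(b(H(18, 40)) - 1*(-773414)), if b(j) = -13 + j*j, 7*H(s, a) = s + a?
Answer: -177200562/37900013 ≈ -4.6755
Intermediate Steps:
H(s, a) = a/7 + s/7 (H(s, a) = (s + a)/7 = (a + s)/7 = a/7 + s/7)
b(j) = -13 + j**2
-3616338/(b(H(18, 40)) - 1*(-773414)) = -3616338/((-13 + ((1/7)*40 + (1/7)*18)**2) - 1*(-773414)) = -3616338/((-13 + (40/7 + 18/7)**2) + 773414) = -3616338/((-13 + (58/7)**2) + 773414) = -3616338/((-13 + 3364/49) + 773414) = -3616338/(2727/49 + 773414) = -3616338/37900013/49 = -3616338*49/37900013 = -177200562/37900013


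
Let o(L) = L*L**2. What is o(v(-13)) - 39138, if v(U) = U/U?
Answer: -39137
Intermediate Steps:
v(U) = 1
o(L) = L**3
o(v(-13)) - 39138 = 1**3 - 39138 = 1 - 39138 = -39137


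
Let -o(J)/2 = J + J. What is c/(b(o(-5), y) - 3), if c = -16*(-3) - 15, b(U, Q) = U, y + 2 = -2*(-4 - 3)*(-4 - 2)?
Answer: 33/17 ≈ 1.9412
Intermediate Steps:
y = -86 (y = -2 - 2*(-4 - 3)*(-4 - 2) = -2 - (-14)*(-6) = -2 - 2*42 = -2 - 84 = -86)
o(J) = -4*J (o(J) = -2*(J + J) = -4*J)
c = 33 (c = 48 - 15 = 33)
c/(b(o(-5), y) - 3) = 33/(-4*(-5) - 3) = 33/(20 - 3) = 33/17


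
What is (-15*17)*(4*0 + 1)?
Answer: -255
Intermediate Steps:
(-15*17)*(4*0 + 1) = -255*(0 + 1) = -255*1 = -255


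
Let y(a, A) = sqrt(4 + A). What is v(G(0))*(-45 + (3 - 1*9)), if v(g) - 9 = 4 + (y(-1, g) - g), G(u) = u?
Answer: -765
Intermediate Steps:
v(g) = 13 + sqrt(4 + g) - g (v(g) = 9 + (4 + (sqrt(4 + g) - g)) = 9 + (4 + sqrt(4 + g) - g) = 13 + sqrt(4 + g) - g)
v(G(0))*(-45 + (3 - 1*9)) = (13 + sqrt(4 + 0) - 1*0)*(-45 + (3 - 1*9)) = (13 + sqrt(4) + 0)*(-45 + (3 - 9)) = (13 + 2 + 0)*(-45 - 6) = 15*(-51) = -765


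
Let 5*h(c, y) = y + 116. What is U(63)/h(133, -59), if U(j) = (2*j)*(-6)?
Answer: -1260/19 ≈ -66.316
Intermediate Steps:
h(c, y) = 116/5 + y/5 (h(c, y) = (y + 116)/5 = (116 + y)/5 = 116/5 + y/5)
U(j) = -12*j
U(63)/h(133, -59) = (-12*63)/(116/5 + (⅕)*(-59)) = -756/(116/5 - 59/5) = -756/57/5 = -756*5/57 = -1260/19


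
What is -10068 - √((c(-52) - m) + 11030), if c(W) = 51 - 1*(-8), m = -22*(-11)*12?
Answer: -10068 - √8185 ≈ -10158.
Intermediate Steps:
m = 2904 (m = 242*12 = 2904)
c(W) = 59 (c(W) = 51 + 8 = 59)
-10068 - √((c(-52) - m) + 11030) = -10068 - √((59 - 1*2904) + 11030) = -10068 - √((59 - 2904) + 11030) = -10068 - √(-2845 + 11030) = -10068 - √8185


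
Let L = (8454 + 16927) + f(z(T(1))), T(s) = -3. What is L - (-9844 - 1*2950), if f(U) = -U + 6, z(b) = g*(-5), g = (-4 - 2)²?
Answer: 38361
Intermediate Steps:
g = 36 (g = (-6)² = 36)
z(b) = -180 (z(b) = 36*(-5) = -180)
f(U) = 6 - U
L = 25567 (L = (8454 + 16927) + (6 - 1*(-180)) = 25381 + (6 + 180) = 25381 + 186 = 25567)
L - (-9844 - 1*2950) = 25567 - (-9844 - 1*2950) = 25567 - (-9844 - 2950) = 25567 - 1*(-12794) = 25567 + 12794 = 38361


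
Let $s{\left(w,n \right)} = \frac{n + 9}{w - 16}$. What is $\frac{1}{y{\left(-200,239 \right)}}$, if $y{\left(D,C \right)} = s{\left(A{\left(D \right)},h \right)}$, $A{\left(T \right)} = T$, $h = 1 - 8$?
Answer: $-108$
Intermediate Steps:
$h = -7$
$s{\left(w,n \right)} = \frac{9 + n}{-16 + w}$
$y{\left(D,C \right)} = \frac{2}{-16 + D}$ ($y{\left(D,C \right)} = \frac{9 - 7}{-16 + D} = \frac{1}{-16 + D} 2 = \frac{2}{-16 + D}$)
$\frac{1}{y{\left(-200,239 \right)}} = \frac{1}{2 \frac{1}{-16 - 200}} = \frac{1}{2 \frac{1}{-216}} = \frac{1}{2 \left(- \frac{1}{216}\right)} = \frac{1}{- \frac{1}{108}} = -108$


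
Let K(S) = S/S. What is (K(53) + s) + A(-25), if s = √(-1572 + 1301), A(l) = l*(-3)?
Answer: 76 + I*√271 ≈ 76.0 + 16.462*I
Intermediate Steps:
K(S) = 1
A(l) = -3*l
s = I*√271 (s = √(-271) = I*√271 ≈ 16.462*I)
(K(53) + s) + A(-25) = (1 + I*√271) - 3*(-25) = (1 + I*√271) + 75 = 76 + I*√271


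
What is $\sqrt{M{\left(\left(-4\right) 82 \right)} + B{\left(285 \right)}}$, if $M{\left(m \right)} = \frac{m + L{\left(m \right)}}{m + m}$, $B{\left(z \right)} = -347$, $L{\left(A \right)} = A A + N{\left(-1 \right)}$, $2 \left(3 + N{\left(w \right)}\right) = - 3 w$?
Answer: $\frac{i \sqrt{54921386}}{328} \approx 22.594 i$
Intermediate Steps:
$N{\left(w \right)} = -3 - \frac{3 w}{2}$ ($N{\left(w \right)} = -3 + \frac{\left(-3\right) w}{2} = -3 - \frac{3 w}{2}$)
$L{\left(A \right)} = - \frac{3}{2} + A^{2}$ ($L{\left(A \right)} = A A - \frac{3}{2} = A^{2} + \left(-3 + \frac{3}{2}\right) = A^{2} - \frac{3}{2} = - \frac{3}{2} + A^{2}$)
$M{\left(m \right)} = \frac{- \frac{3}{2} + m + m^{2}}{2 m}$ ($M{\left(m \right)} = \frac{m + \left(- \frac{3}{2} + m^{2}\right)}{m + m} = \frac{- \frac{3}{2} + m + m^{2}}{2 m}$)
$\sqrt{M{\left(\left(-4\right) 82 \right)} + B{\left(285 \right)}} = \sqrt{\left(\frac{1}{2} + \frac{\left(-4\right) 82}{2} - \frac{3}{4 \left(\left(-4\right) 82\right)}\right) - 347} = \sqrt{\left(\frac{1}{2} + \frac{1}{2} \left(-328\right) - \frac{3}{4 \left(-328\right)}\right) - 347} = \sqrt{\left(\frac{1}{2} - 164 - - \frac{3}{1312}\right) - 347} = \sqrt{\left(\frac{1}{2} - 164 + \frac{3}{1312}\right) - 347} = \sqrt{- \frac{214509}{1312} - 347} = \sqrt{- \frac{669773}{1312}} = \frac{i \sqrt{54921386}}{328}$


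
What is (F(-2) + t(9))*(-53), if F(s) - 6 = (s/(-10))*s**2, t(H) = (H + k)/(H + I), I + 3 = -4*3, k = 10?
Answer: -5777/30 ≈ -192.57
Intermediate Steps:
I = -15 (I = -3 - 4*3 = -3 - 12 = -15)
t(H) = (10 + H)/(-15 + H) (t(H) = (H + 10)/(H - 15) = (10 + H)/(-15 + H))
F(s) = 6 - s**3/10 (F(s) = 6 + (s/(-10))*s**2 = 6 + (s*(-1/10))*s**2 = 6 + (-s/10)*s**2 = 6 - s**3/10)
(F(-2) + t(9))*(-53) = ((6 - 1/10*(-2)**3) + (10 + 9)/(-15 + 9))*(-53) = ((6 - 1/10*(-8)) + 19/(-6))*(-53) = ((6 + 4/5) - 1/6*19)*(-53) = (34/5 - 19/6)*(-53) = (109/30)*(-53) = -5777/30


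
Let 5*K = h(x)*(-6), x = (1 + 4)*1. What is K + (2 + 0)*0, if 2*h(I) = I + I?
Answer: -6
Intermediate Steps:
x = 5 (x = 5*1 = 5)
h(I) = I (h(I) = (I + I)/2 = (2*I)/2 = I)
K = -6 (K = (5*(-6))/5 = (⅕)*(-30) = -6)
K + (2 + 0)*0 = -6 + (2 + 0)*0 = -6 + 2*0 = -6 + 0 = -6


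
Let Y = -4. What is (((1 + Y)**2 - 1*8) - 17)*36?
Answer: -576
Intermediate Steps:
(((1 + Y)**2 - 1*8) - 17)*36 = (((1 - 4)**2 - 1*8) - 17)*36 = (((-3)**2 - 8) - 17)*36 = ((9 - 8) - 17)*36 = (1 - 17)*36 = -16*36 = -576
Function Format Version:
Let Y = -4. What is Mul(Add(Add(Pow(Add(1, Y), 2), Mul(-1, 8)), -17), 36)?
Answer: -576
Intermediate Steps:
Mul(Add(Add(Pow(Add(1, Y), 2), Mul(-1, 8)), -17), 36) = Mul(Add(Add(Pow(Add(1, -4), 2), Mul(-1, 8)), -17), 36) = Mul(Add(Add(Pow(-3, 2), -8), -17), 36) = Mul(Add(Add(9, -8), -17), 36) = Mul(Add(1, -17), 36) = Mul(-16, 36) = -576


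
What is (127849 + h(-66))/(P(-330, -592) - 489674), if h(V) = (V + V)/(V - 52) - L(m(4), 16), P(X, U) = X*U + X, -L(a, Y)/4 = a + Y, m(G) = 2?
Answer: -443965/1022588 ≈ -0.43416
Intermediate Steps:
L(a, Y) = -4*Y - 4*a (L(a, Y) = -4*(a + Y) = -4*(Y + a) = -4*Y - 4*a)
P(X, U) = X + U*X (P(X, U) = U*X + X = X + U*X)
h(V) = 72 + 2*V/(-52 + V) (h(V) = (V + V)/(V - 52) - (-4*16 - 4*2) = (2*V)/(-52 + V) - (-64 - 8) = 2*V/(-52 + V) - 1*(-72) = 2*V/(-52 + V) + 72 = 72 + 2*V/(-52 + V))
(127849 + h(-66))/(P(-330, -592) - 489674) = (127849 + 2*(-1872 + 37*(-66))/(-52 - 66))/(-330*(1 - 592) - 489674) = (127849 + 2*(-1872 - 2442)/(-118))/(-330*(-591) - 489674) = (127849 + 2*(-1/118)*(-4314))/(195030 - 489674) = (127849 + 4314/59)/(-294644) = (7547405/59)*(-1/294644) = -443965/1022588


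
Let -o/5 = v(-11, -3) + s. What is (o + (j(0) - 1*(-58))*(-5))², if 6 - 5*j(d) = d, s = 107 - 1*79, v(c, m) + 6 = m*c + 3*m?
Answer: 276676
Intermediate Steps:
v(c, m) = -6 + 3*m + c*m (v(c, m) = -6 + (m*c + 3*m) = -6 + (c*m + 3*m) = -6 + (3*m + c*m) = -6 + 3*m + c*m)
s = 28 (s = 107 - 79 = 28)
j(d) = 6/5 - d/5
o = -230 (o = -5*((-6 + 3*(-3) - 11*(-3)) + 28) = -5*((-6 - 9 + 33) + 28) = -5*(18 + 28) = -5*46 = -230)
(o + (j(0) - 1*(-58))*(-5))² = (-230 + ((6/5 - ⅕*0) - 1*(-58))*(-5))² = (-230 + ((6/5 + 0) + 58)*(-5))² = (-230 + (6/5 + 58)*(-5))² = (-230 + (296/5)*(-5))² = (-230 - 296)² = (-526)² = 276676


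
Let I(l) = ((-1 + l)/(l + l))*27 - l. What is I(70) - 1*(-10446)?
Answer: 1454503/140 ≈ 10389.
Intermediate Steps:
I(l) = -l + 27*(-1 + l)/(2*l) (I(l) = ((-1 + l)/((2*l)))*27 - l = ((-1 + l)*(1/(2*l)))*27 - l = ((-1 + l)/(2*l))*27 - l = 27*(-1 + l)/(2*l) - l = -l + 27*(-1 + l)/(2*l))
I(70) - 1*(-10446) = (27/2 - 1*70 - 27/2/70) - 1*(-10446) = (27/2 - 70 - 27/2*1/70) + 10446 = (27/2 - 70 - 27/140) + 10446 = -7937/140 + 10446 = 1454503/140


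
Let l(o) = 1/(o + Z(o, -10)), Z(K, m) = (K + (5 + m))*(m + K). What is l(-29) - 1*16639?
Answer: -21580782/1297 ≈ -16639.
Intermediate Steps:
Z(K, m) = (K + m)*(5 + K + m) (Z(K, m) = (5 + K + m)*(K + m) = (K + m)*(5 + K + m))
l(o) = 1/(50 + o**2 - 14*o) (l(o) = 1/(o + (o**2 + (-10)**2 + 5*o + 5*(-10) + 2*o*(-10))) = 1/(o + (o**2 + 100 + 5*o - 50 - 20*o)) = 1/(o + (50 + o**2 - 15*o)) = 1/(50 + o**2 - 14*o))
l(-29) - 1*16639 = 1/(50 + (-29)**2 - 14*(-29)) - 1*16639 = 1/(50 + 841 + 406) - 16639 = 1/1297 - 16639 = -21580782/1297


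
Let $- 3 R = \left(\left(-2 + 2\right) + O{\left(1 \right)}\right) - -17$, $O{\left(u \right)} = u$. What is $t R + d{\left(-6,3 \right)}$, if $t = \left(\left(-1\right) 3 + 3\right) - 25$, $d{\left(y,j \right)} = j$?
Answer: $153$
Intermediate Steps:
$t = -25$ ($t = \left(-3 + 3\right) - 25 = 0 - 25 = -25$)
$R = -6$ ($R = - \frac{\left(\left(-2 + 2\right) + 1\right) - -17}{3} = - \frac{\left(0 + 1\right) + 17}{3} = - \frac{1 + 17}{3} = \left(- \frac{1}{3}\right) 18 = -6$)
$t R + d{\left(-6,3 \right)} = \left(-25\right) \left(-6\right) + 3 = 150 + 3 = 153$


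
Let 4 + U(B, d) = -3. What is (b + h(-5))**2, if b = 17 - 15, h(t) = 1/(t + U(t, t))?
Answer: 529/144 ≈ 3.6736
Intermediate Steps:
U(B, d) = -7 (U(B, d) = -4 - 3 = -7)
h(t) = 1/(-7 + t) (h(t) = 1/(t - 7) = 1/(-7 + t))
b = 2
(b + h(-5))**2 = (2 + 1/(-7 - 5))**2 = (2 + 1/(-12))**2 = (2 - 1/12)**2 = (23/12)**2 = 529/144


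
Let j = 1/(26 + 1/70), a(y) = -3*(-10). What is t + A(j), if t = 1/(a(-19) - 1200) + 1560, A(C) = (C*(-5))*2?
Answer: 1107622793/710190 ≈ 1559.6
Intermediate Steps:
a(y) = 30
j = 70/1821 (j = 1/(26 + 1/70) = 1/(1821/70) = 70/1821 ≈ 0.038440)
A(C) = -10*C (A(C) = -5*C*2 = -10*C)
t = 1825199/1170 (t = 1/(30 - 1200) + 1560 = 1/(-1170) + 1560 = -1/1170 + 1560 = 1825199/1170 ≈ 1560.0)
t + A(j) = 1825199/1170 - 10*70/1821 = 1825199/1170 - 700/1821 = 1107622793/710190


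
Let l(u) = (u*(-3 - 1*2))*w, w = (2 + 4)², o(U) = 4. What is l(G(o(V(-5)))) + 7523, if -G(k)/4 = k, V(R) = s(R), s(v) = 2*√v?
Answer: 10403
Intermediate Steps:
V(R) = 2*√R
G(k) = -4*k
w = 36 (w = 6² = 36)
l(u) = -180*u (l(u) = (u*(-3 - 1*2))*36 = (u*(-3 - 2))*36 = (u*(-5))*36 = -5*u*36 = -180*u)
l(G(o(V(-5)))) + 7523 = -(-720)*4 + 7523 = -180*(-16) + 7523 = 2880 + 7523 = 10403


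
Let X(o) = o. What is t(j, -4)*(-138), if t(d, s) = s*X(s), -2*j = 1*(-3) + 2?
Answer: -2208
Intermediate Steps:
j = 1/2 (j = -(1*(-3) + 2)/2 = -(-3 + 2)/2 = -1/2*(-1) = 1/2 ≈ 0.50000)
t(d, s) = s**2 (t(d, s) = s*s = s**2)
t(j, -4)*(-138) = (-4)**2*(-138) = 16*(-138) = -2208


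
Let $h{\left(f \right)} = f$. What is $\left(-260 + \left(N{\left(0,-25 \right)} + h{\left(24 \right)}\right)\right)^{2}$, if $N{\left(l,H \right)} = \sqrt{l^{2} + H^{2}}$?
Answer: $44521$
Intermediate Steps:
$N{\left(l,H \right)} = \sqrt{H^{2} + l^{2}}$
$\left(-260 + \left(N{\left(0,-25 \right)} + h{\left(24 \right)}\right)\right)^{2} = \left(-260 + \left(\sqrt{\left(-25\right)^{2} + 0^{2}} + 24\right)\right)^{2} = \left(-260 + \left(\sqrt{625 + 0} + 24\right)\right)^{2} = \left(-260 + \left(\sqrt{625} + 24\right)\right)^{2} = \left(-260 + \left(25 + 24\right)\right)^{2} = \left(-260 + 49\right)^{2} = \left(-211\right)^{2} = 44521$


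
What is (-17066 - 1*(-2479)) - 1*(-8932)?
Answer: -5655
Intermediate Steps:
(-17066 - 1*(-2479)) - 1*(-8932) = (-17066 + 2479) + 8932 = -14587 + 8932 = -5655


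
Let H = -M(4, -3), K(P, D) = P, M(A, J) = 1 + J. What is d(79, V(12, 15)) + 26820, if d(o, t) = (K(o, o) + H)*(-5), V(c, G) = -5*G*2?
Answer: 26415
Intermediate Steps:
H = 2 (H = -(1 - 3) = -1*(-2) = 2)
V(c, G) = -10*G
d(o, t) = -10 - 5*o (d(o, t) = (o + 2)*(-5) = (2 + o)*(-5) = -10 - 5*o)
d(79, V(12, 15)) + 26820 = (-10 - 5*79) + 26820 = (-10 - 395) + 26820 = -405 + 26820 = 26415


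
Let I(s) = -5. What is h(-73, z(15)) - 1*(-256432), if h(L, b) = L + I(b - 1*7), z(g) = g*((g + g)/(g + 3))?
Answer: 256354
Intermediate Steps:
z(g) = 2*g²/(3 + g) (z(g) = g*((2*g)/(3 + g)) = g*(2*g/(3 + g)) = 2*g²/(3 + g))
h(L, b) = -5 + L (h(L, b) = L - 5 = -5 + L)
h(-73, z(15)) - 1*(-256432) = (-5 - 73) - 1*(-256432) = -78 + 256432 = 256354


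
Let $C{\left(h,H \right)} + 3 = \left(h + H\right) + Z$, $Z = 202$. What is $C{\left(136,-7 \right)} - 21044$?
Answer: $-20716$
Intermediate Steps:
$C{\left(h,H \right)} = 199 + H + h$ ($C{\left(h,H \right)} = -3 + \left(\left(h + H\right) + 202\right) = -3 + \left(\left(H + h\right) + 202\right) = -3 + \left(202 + H + h\right) = 199 + H + h$)
$C{\left(136,-7 \right)} - 21044 = \left(199 - 7 + 136\right) - 21044 = 328 - 21044 = -20716$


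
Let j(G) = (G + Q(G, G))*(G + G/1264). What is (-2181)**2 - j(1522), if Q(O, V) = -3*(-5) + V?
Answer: 61480717/632 ≈ 97280.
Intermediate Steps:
Q(O, V) = 15 + V
j(G) = 1265*G*(15 + 2*G)/1264 (j(G) = (G + (15 + G))*(G + G/1264) = (15 + 2*G)*(G + G*(1/1264)) = (15 + 2*G)*(G + G/1264) = (15 + 2*G)*(1265*G/1264) = 1265*G*(15 + 2*G)/1264)
(-2181)**2 - j(1522) = (-2181)**2 - 1265*1522*(15 + 2*1522)/1264 = 4756761 - 1265*1522*(15 + 3044)/1264 = 4756761 - 1265*1522*3059/1264 = 4756761 - 1*2944792235/632 = 4756761 - 2944792235/632 = 61480717/632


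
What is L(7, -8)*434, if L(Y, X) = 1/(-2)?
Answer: -217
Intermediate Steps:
L(Y, X) = -1/2
L(7, -8)*434 = -1/2*434 = -217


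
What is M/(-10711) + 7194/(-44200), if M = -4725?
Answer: 65895033/236713100 ≈ 0.27838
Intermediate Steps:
M/(-10711) + 7194/(-44200) = -4725/(-10711) + 7194/(-44200) = -4725*(-1/10711) + 7194*(-1/44200) = 4725/10711 - 3597/22100 = 65895033/236713100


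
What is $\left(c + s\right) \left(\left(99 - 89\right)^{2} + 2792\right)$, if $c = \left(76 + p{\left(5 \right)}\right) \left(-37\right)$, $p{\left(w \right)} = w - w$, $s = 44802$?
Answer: $121435080$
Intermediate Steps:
$p{\left(w \right)} = 0$
$c = -2812$ ($c = \left(76 + 0\right) \left(-37\right) = 76 \left(-37\right) = -2812$)
$\left(c + s\right) \left(\left(99 - 89\right)^{2} + 2792\right) = \left(-2812 + 44802\right) \left(\left(99 - 89\right)^{2} + 2792\right) = 41990 \left(10^{2} + 2792\right) = 41990 \left(100 + 2792\right) = 41990 \cdot 2892 = 121435080$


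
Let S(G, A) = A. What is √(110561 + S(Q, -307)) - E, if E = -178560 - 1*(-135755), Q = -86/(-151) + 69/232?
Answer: 42805 + √110254 ≈ 43137.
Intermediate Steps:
Q = 30371/35032 (Q = -86*(-1/151) + 69*(1/232) = 86/151 + 69/232 = 30371/35032 ≈ 0.86695)
E = -42805 (E = -178560 + 135755 = -42805)
√(110561 + S(Q, -307)) - E = √(110561 - 307) - 1*(-42805) = √110254 + 42805 = 42805 + √110254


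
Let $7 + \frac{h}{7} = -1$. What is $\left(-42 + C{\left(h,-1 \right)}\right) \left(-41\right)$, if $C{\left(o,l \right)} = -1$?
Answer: $1763$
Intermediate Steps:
$h = -56$ ($h = -49 + 7 \left(-1\right) = -49 - 7 = -56$)
$\left(-42 + C{\left(h,-1 \right)}\right) \left(-41\right) = \left(-42 - 1\right) \left(-41\right) = \left(-43\right) \left(-41\right) = 1763$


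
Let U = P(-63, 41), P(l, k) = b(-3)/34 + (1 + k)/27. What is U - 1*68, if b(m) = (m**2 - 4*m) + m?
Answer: -10085/153 ≈ -65.915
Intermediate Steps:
b(m) = m**2 - 3*m
P(l, k) = 260/459 + k/27 (P(l, k) = -3*(-3 - 3)/34 + (1 + k)/27 = -3*(-6)*(1/34) + (1 + k)*(1/27) = 18*(1/34) + (1/27 + k/27) = 9/17 + (1/27 + k/27) = 260/459 + k/27)
U = 319/153 (U = 260/459 + (1/27)*41 = 260/459 + 41/27 = 319/153 ≈ 2.0850)
U - 1*68 = 319/153 - 1*68 = 319/153 - 68 = -10085/153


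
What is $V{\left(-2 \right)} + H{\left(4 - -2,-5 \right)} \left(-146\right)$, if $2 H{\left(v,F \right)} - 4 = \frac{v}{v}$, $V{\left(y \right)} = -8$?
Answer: $-373$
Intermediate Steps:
$H{\left(v,F \right)} = \frac{5}{2}$ ($H{\left(v,F \right)} = 2 + \frac{v \frac{1}{v}}{2} = 2 + \frac{1}{2} \cdot 1 = 2 + \frac{1}{2} = \frac{5}{2}$)
$V{\left(-2 \right)} + H{\left(4 - -2,-5 \right)} \left(-146\right) = -8 + \frac{5}{2} \left(-146\right) = -8 - 365 = -373$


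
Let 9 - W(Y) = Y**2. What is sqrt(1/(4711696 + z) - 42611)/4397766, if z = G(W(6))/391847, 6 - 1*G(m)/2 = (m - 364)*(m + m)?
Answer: I*sqrt(36311926546950872440147729666)/4059718303874569368 ≈ 4.6938e-5*I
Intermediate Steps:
W(Y) = 9 - Y**2
G(m) = 12 - 4*m*(-364 + m) (G(m) = 12 - 2*(m - 364)*(m + m) = 12 - 2*(-364 + m)*2*m = 12 - 4*m*(-364 + m))
z = -42216/391847 (z = (12 - 4*(9 - 1*6**2)**2 + 1456*(9 - 1*6**2))/391847 = (12 - 4*(9 - 1*36)**2 + 1456*(9 - 1*36))*(1/391847) = (12 - 4*(9 - 36)**2 + 1456*(9 - 36))*(1/391847) = (12 - 4*(-27)**2 + 1456*(-27))*(1/391847) = (12 - 4*729 - 39312)*(1/391847) = (12 - 2916 - 39312)*(1/391847) = -42216*1/391847 = -42216/391847 ≈ -0.10774)
sqrt(1/(4711696 + z) - 42611)/4397766 = sqrt(1/(4711696 - 42216/391847) - 42611)/4397766 = sqrt(1/(1846263900296/391847) - 42611)*(1/4397766) = sqrt(391847/1846263900296 - 42611)*(1/4397766) = sqrt(-78671151055121009/1846263900296)*(1/4397766) = (I*sqrt(36311926546950872440147729666)/923131950148)*(1/4397766) = I*sqrt(36311926546950872440147729666)/4059718303874569368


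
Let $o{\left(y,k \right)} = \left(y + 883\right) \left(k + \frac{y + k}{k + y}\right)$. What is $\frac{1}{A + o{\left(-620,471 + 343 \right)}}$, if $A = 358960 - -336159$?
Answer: $\frac{1}{909464} \approx 1.0995 \cdot 10^{-6}$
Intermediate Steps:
$A = 695119$ ($A = 358960 + 336159 = 695119$)
$o{\left(y,k \right)} = \left(1 + k\right) \left(883 + y\right)$ ($o{\left(y,k \right)} = \left(883 + y\right) \left(k + \frac{k + y}{k + y}\right) = \left(883 + y\right) \left(k + 1\right) = \left(883 + y\right) \left(1 + k\right) = \left(1 + k\right) \left(883 + y\right)$)
$\frac{1}{A + o{\left(-620,471 + 343 \right)}} = \frac{1}{695119 + \left(883 - 620 + 883 \left(471 + 343\right) + \left(471 + 343\right) \left(-620\right)\right)} = \frac{1}{695119 + \left(883 - 620 + 883 \cdot 814 + 814 \left(-620\right)\right)} = \frac{1}{695119 + \left(883 - 620 + 718762 - 504680\right)} = \frac{1}{695119 + 214345} = \frac{1}{909464}$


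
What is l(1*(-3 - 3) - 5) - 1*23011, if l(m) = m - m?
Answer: -23011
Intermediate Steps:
l(m) = 0
l(1*(-3 - 3) - 5) - 1*23011 = 0 - 1*23011 = 0 - 23011 = -23011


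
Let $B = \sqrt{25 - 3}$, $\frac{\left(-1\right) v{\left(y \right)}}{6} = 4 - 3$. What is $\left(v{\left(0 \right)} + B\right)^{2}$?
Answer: $\left(6 - \sqrt{22}\right)^{2} \approx 1.715$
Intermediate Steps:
$v{\left(y \right)} = -6$ ($v{\left(y \right)} = - 6 \left(4 - 3\right) = \left(-6\right) 1 = -6$)
$B = \sqrt{22} \approx 4.6904$
$\left(v{\left(0 \right)} + B\right)^{2} = \left(-6 + \sqrt{22}\right)^{2}$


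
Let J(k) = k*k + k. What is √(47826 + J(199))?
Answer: √87626 ≈ 296.02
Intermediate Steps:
J(k) = k + k² (J(k) = k² + k = k + k²)
√(47826 + J(199)) = √(47826 + 199*(1 + 199)) = √(47826 + 199*200) = √(47826 + 39800) = √87626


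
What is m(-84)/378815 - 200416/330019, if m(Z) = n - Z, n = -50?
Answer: -75909366394/125016147485 ≈ -0.60720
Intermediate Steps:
m(Z) = -50 - Z
m(-84)/378815 - 200416/330019 = (-50 - 1*(-84))/378815 - 200416/330019 = (-50 + 84)*(1/378815) - 200416*1/330019 = 34*(1/378815) - 200416/330019 = 34/378815 - 200416/330019 = -75909366394/125016147485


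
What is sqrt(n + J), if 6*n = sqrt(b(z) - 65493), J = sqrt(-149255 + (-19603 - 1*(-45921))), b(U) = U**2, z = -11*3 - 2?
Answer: sqrt(3)*sqrt(I)*sqrt(sqrt(16067) + 3*sqrt(122937))/3 ≈ 14.016 + 14.016*I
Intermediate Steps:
z = -35 (z = -33 - 2 = -35)
J = I*sqrt(122937) (J = sqrt(-149255 + (-19603 + 45921)) = sqrt(-149255 + 26318) = sqrt(-122937) = I*sqrt(122937) ≈ 350.62*I)
n = I*sqrt(16067)/3 (n = sqrt((-35)**2 - 65493)/6 = sqrt(1225 - 65493)/6 = sqrt(-64268)/6 = (2*I*sqrt(16067))/6 = I*sqrt(16067)/3 ≈ 42.252*I)
sqrt(n + J) = sqrt(I*sqrt(16067)/3 + I*sqrt(122937)) = sqrt(I*sqrt(122937) + I*sqrt(16067)/3)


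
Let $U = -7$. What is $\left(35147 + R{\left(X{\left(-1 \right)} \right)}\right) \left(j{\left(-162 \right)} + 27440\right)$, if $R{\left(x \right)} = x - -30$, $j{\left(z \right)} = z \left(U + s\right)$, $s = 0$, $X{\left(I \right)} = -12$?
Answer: $1004804710$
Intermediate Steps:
$j{\left(z \right)} = - 7 z$ ($j{\left(z \right)} = z \left(-7 + 0\right) = z \left(-7\right) = - 7 z$)
$R{\left(x \right)} = 30 + x$ ($R{\left(x \right)} = x + 30 = 30 + x$)
$\left(35147 + R{\left(X{\left(-1 \right)} \right)}\right) \left(j{\left(-162 \right)} + 27440\right) = \left(35147 + \left(30 - 12\right)\right) \left(\left(-7\right) \left(-162\right) + 27440\right) = \left(35147 + 18\right) \left(1134 + 27440\right) = 35165 \cdot 28574 = 1004804710$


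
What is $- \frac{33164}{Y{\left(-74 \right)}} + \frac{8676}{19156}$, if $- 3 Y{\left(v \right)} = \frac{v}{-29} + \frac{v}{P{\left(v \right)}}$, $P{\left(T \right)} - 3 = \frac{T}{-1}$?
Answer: $\frac{88663244591}{1417544} \approx 62547.0$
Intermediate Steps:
$P{\left(T \right)} = 3 - T$ ($P{\left(T \right)} = 3 + \frac{T}{-1} = 3 + T \left(-1\right) = 3 - T$)
$Y{\left(v \right)} = \frac{v}{87} - \frac{v}{3 \left(3 - v\right)}$ ($Y{\left(v \right)} = - \frac{\frac{v}{-29} + \frac{v}{3 - v}}{3} = - \frac{v \left(- \frac{1}{29}\right) + \frac{v}{3 - v}}{3} = - \frac{- \frac{v}{29} + \frac{v}{3 - v}}{3} = \frac{v}{87} - \frac{v}{3 \left(3 - v\right)}$)
$- \frac{33164}{Y{\left(-74 \right)}} + \frac{8676}{19156} = - \frac{33164}{\frac{1}{87} \left(-74\right) \frac{1}{-3 - 74} \left(26 - 74\right)} + \frac{8676}{19156} = - \frac{33164}{\frac{1}{87} \left(-74\right) \frac{1}{-77} \left(-48\right)} + 8676 \cdot \frac{1}{19156} = - \frac{33164}{\frac{1}{87} \left(-74\right) \left(- \frac{1}{77}\right) \left(-48\right)} + \frac{2169}{4789} = - \frac{33164}{- \frac{1184}{2233}} + \frac{2169}{4789} = \left(-33164\right) \left(- \frac{2233}{1184}\right) + \frac{2169}{4789} = \frac{18513803}{296} + \frac{2169}{4789} = \frac{88663244591}{1417544}$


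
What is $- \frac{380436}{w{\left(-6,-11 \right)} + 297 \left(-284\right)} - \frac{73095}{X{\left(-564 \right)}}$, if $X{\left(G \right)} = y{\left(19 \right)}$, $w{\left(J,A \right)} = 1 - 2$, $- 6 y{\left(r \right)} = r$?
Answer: $\frac{37000169214}{1602631} \approx 23087.0$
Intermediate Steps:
$y{\left(r \right)} = - \frac{r}{6}$
$w{\left(J,A \right)} = -1$
$X{\left(G \right)} = - \frac{19}{6}$ ($X{\left(G \right)} = \left(- \frac{1}{6}\right) 19 = - \frac{19}{6}$)
$- \frac{380436}{w{\left(-6,-11 \right)} + 297 \left(-284\right)} - \frac{73095}{X{\left(-564 \right)}} = - \frac{380436}{-1 + 297 \left(-284\right)} - \frac{73095}{- \frac{19}{6}} = - \frac{380436}{-1 - 84348} - - \frac{438570}{19} = - \frac{380436}{-84349} + \frac{438570}{19} = \left(-380436\right) \left(- \frac{1}{84349}\right) + \frac{438570}{19} = \frac{380436}{84349} + \frac{438570}{19} = \frac{37000169214}{1602631}$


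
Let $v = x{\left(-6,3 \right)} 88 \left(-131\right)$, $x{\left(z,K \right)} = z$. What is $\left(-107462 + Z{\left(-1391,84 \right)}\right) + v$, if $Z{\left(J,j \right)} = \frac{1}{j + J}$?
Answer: $- \frac{50050259}{1307} \approx -38294.0$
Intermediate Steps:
$Z{\left(J,j \right)} = \frac{1}{J + j}$
$v = 69168$ ($v = \left(-6\right) 88 \left(-131\right) = \left(-528\right) \left(-131\right) = 69168$)
$\left(-107462 + Z{\left(-1391,84 \right)}\right) + v = \left(-107462 + \frac{1}{-1391 + 84}\right) + 69168 = \left(-107462 + \frac{1}{-1307}\right) + 69168 = \left(-107462 - \frac{1}{1307}\right) + 69168 = - \frac{140452835}{1307} + 69168 = - \frac{50050259}{1307}$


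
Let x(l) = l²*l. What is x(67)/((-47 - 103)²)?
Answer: 300763/22500 ≈ 13.367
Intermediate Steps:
x(l) = l³
x(67)/((-47 - 103)²) = 67³/((-47 - 103)²) = 300763/((-150)²) = 300763/22500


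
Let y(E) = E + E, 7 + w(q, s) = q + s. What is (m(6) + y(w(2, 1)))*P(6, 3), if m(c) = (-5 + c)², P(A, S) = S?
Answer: -21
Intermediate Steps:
w(q, s) = -7 + q + s (w(q, s) = -7 + (q + s) = -7 + q + s)
y(E) = 2*E
(m(6) + y(w(2, 1)))*P(6, 3) = ((-5 + 6)² + 2*(-7 + 2 + 1))*3 = (1² + 2*(-4))*3 = (1 - 8)*3 = -7*3 = -21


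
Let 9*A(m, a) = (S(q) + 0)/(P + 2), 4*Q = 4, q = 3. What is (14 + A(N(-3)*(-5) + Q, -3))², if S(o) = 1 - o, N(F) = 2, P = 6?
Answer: 253009/1296 ≈ 195.22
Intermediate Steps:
Q = 1 (Q = (¼)*4 = 1)
A(m, a) = -1/36 (A(m, a) = (((1 - 1*3) + 0)/(6 + 2))/9 = (((1 - 3) + 0)/8)/9 = ((-2 + 0)*(⅛))/9 = (-2*⅛)/9 = (⅑)*(-¼) = -1/36)
(14 + A(N(-3)*(-5) + Q, -3))² = (14 - 1/36)² = (503/36)² = 253009/1296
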